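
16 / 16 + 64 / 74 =69 / 37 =1.86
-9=-9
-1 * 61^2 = -3721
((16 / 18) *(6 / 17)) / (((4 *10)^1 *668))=1 / 85170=0.00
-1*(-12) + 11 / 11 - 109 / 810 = 10421 / 810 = 12.87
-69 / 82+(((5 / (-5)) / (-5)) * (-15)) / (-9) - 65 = -16115 / 246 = -65.51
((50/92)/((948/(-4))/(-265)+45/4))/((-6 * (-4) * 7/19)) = 125875/24870636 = 0.01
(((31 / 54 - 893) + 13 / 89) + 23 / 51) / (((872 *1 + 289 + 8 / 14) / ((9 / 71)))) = -510049421 / 5240738478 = -0.10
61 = 61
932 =932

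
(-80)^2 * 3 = 19200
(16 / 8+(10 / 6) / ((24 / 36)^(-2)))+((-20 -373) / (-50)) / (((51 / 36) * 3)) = 52672 / 11475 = 4.59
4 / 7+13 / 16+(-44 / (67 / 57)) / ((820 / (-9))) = 2760941 / 1538320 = 1.79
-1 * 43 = -43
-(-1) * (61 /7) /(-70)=-61 /490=-0.12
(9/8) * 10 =45/4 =11.25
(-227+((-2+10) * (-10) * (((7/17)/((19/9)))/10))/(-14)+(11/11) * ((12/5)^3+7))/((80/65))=-6759883/40375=-167.43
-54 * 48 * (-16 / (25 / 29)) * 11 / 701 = 754.90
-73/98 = -0.74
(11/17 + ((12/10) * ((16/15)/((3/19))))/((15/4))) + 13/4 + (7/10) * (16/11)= 5955311/841500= 7.08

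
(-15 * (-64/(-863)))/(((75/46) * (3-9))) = 1472/12945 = 0.11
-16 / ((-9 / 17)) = 272 / 9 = 30.22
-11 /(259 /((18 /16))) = -0.05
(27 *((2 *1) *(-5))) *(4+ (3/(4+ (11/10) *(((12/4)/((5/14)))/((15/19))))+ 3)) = -3811320/1963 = -1941.58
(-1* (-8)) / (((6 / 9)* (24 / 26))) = 13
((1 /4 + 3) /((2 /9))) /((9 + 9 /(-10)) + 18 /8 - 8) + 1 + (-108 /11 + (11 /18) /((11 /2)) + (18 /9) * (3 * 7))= 367739 /9306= 39.52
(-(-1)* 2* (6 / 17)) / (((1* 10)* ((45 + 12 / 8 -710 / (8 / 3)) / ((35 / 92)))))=-14 / 114563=-0.00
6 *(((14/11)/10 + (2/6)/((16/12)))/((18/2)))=83/330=0.25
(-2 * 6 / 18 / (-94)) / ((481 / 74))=2 / 1833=0.00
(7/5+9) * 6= 312/5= 62.40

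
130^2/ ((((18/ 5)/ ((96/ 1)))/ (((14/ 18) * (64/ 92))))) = 151424000/ 621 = 243838.97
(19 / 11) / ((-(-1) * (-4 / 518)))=-4921 / 22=-223.68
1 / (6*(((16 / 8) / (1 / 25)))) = 1 / 300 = 0.00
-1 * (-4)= 4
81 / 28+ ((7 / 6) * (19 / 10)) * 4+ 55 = 28039 / 420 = 66.76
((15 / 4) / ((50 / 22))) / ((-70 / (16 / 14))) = -33 / 1225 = -0.03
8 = 8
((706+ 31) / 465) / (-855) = -737 / 397575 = -0.00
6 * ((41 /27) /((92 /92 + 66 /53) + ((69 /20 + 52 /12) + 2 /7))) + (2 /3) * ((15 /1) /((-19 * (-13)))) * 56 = 536007640 /170131377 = 3.15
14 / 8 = 7 / 4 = 1.75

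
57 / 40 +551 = 22097 / 40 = 552.42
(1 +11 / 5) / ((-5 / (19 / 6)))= -152 / 75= -2.03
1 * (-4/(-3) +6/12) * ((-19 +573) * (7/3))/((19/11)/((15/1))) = 20580.61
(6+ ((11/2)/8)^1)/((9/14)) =749/72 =10.40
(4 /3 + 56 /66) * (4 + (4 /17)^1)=1728 /187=9.24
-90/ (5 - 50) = 2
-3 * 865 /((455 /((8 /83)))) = -4152 /7553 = -0.55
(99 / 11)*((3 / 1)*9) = 243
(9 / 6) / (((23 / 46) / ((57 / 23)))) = 171 / 23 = 7.43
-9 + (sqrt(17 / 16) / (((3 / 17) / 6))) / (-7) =-9 - 17 * sqrt(17) / 14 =-14.01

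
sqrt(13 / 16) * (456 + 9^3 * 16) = 3030 * sqrt(13) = 10924.82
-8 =-8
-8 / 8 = -1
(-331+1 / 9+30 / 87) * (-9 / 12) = 21568 / 87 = 247.91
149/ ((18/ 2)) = 16.56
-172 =-172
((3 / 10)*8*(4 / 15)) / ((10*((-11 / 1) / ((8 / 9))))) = -0.01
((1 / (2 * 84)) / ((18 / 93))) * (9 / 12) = 31 / 1344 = 0.02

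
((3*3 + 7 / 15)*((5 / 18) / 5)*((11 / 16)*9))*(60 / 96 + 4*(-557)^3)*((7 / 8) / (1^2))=-30231843960857 / 15360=-1968219007.87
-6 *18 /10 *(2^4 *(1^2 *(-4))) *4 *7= 96768 /5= 19353.60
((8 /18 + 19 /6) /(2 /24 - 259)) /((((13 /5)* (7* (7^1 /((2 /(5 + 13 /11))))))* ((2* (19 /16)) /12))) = -8800 /49174489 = -0.00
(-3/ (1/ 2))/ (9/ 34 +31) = -204/ 1063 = -0.19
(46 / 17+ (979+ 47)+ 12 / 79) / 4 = 345439 / 1343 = 257.21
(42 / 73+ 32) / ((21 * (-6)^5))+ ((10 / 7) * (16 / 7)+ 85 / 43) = 9404150351 / 1794051504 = 5.24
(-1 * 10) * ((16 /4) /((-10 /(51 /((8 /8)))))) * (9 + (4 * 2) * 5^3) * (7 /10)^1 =144085.20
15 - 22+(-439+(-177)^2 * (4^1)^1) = 124870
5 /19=0.26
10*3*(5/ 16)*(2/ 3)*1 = 25/ 4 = 6.25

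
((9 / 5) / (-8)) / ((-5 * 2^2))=9 / 800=0.01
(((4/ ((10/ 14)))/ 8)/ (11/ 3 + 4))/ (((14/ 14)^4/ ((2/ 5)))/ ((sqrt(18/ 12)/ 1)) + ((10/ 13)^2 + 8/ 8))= 0.03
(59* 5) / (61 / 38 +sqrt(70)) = -683810 / 97359 +425980* sqrt(70) / 97359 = 29.58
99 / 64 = 1.55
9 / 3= 3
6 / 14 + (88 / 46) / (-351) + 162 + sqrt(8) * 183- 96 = 3753637 / 56511 + 366 * sqrt(2) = 584.03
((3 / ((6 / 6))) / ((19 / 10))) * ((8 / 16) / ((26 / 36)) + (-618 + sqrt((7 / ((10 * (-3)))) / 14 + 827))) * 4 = -963000 / 247 + 116 * sqrt(885) / 19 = -3717.16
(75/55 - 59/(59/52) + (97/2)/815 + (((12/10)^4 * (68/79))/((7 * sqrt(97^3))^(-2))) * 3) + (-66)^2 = 42399871981280823/177058750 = 239467814.96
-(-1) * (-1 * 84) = -84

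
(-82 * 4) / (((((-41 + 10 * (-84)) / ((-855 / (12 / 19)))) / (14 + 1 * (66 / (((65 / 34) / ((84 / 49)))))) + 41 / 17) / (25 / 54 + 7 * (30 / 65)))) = -43450086103076 / 86812989237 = -500.50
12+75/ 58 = 13.29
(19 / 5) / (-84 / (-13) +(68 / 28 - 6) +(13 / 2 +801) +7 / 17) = 0.00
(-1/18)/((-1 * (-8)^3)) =-1/9216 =-0.00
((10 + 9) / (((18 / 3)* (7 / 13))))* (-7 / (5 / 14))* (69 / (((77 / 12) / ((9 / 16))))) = -153387 / 220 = -697.21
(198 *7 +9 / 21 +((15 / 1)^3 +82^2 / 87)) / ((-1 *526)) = -9.20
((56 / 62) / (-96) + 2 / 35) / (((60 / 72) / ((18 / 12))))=3729 / 43400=0.09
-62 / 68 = -31 / 34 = -0.91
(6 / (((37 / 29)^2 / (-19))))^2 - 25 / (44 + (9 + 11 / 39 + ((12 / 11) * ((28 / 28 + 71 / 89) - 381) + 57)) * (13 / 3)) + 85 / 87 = 10298984898092073226 / 2099479328048931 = 4905.49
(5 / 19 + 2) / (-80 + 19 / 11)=-473 / 16359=-0.03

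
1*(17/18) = 17/18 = 0.94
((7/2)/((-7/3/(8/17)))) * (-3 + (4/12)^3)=320/153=2.09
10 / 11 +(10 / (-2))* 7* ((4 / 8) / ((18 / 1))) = -25 / 396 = -0.06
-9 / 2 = -4.50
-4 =-4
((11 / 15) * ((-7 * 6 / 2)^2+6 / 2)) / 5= 1628 / 25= 65.12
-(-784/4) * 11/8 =539/2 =269.50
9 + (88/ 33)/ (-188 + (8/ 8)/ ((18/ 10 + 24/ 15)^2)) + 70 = 12868447/ 162921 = 78.99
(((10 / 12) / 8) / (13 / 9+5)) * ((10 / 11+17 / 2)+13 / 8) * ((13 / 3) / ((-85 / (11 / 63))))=-12623 / 7951104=-0.00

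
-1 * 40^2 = -1600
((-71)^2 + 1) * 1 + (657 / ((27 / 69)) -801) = 5920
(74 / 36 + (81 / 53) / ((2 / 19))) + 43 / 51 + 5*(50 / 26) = 27.03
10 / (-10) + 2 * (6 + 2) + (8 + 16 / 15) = 361 / 15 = 24.07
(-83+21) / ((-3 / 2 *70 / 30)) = 17.71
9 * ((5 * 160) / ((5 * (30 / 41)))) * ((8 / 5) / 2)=1574.40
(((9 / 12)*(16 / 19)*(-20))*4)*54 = -51840 / 19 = -2728.42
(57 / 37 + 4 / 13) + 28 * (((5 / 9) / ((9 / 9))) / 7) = 17621 / 4329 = 4.07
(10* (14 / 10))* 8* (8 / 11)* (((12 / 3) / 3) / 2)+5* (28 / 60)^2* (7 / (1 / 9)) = 20279 / 165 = 122.90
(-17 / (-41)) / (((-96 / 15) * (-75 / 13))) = 221 / 19680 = 0.01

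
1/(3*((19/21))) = 7/19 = 0.37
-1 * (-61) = 61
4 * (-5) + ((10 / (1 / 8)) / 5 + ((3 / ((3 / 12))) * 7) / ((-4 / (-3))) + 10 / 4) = 123 / 2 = 61.50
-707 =-707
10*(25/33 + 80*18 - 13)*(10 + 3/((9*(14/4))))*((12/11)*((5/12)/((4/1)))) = 124857400/7623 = 16379.04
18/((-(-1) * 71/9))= 162/71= 2.28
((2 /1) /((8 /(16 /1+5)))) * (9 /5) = 189 /20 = 9.45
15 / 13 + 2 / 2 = 28 / 13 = 2.15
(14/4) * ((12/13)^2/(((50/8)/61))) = 122976/4225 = 29.11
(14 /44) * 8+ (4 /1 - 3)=39 /11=3.55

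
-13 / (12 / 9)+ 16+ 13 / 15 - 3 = 247 / 60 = 4.12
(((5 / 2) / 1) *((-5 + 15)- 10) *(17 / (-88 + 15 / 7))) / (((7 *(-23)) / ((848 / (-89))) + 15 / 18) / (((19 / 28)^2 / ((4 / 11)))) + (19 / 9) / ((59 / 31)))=0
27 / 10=2.70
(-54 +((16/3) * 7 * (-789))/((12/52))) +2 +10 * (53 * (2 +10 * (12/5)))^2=56583436/3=18861145.33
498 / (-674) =-249 / 337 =-0.74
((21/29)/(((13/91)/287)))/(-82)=-1029/58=-17.74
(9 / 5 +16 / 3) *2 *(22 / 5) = 4708 / 75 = 62.77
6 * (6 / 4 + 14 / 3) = 37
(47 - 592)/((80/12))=-327/4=-81.75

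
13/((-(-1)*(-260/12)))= -3/5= -0.60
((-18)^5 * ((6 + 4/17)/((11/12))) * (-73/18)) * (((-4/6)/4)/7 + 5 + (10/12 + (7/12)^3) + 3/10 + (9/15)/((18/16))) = 42437258046/119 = 356615613.83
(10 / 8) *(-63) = -315 / 4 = -78.75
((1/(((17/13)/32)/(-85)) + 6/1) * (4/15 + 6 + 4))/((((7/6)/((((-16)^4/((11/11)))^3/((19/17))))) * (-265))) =436666768070029606912/25175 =17345253945184890.05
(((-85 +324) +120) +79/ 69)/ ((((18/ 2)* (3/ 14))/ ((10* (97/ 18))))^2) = 281192.87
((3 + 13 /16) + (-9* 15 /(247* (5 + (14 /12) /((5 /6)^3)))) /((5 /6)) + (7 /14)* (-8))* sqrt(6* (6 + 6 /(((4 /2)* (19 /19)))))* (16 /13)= -2921571* sqrt(6) /2816047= -2.54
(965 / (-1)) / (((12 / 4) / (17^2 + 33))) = -103576.67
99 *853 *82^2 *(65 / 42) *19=116876618430 / 7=16696659775.71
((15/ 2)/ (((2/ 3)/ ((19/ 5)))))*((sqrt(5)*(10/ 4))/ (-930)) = -57*sqrt(5)/ 496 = -0.26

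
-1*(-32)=32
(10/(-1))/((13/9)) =-90/13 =-6.92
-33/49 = -0.67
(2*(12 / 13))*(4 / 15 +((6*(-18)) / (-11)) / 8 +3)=5932 / 715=8.30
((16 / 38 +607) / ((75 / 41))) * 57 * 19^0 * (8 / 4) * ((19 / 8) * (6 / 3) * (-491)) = -4414305549 / 50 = -88286110.98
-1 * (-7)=7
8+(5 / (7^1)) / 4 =229 / 28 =8.18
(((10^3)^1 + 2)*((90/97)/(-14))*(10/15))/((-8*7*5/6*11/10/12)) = 10.35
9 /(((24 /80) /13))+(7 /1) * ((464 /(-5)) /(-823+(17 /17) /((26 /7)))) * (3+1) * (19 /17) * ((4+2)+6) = 786128226 /1818235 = 432.36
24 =24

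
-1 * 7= -7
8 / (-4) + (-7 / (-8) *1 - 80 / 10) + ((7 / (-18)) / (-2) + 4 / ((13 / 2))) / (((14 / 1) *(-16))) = -956971 / 104832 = -9.13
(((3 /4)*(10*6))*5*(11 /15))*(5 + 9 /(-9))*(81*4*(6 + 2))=1710720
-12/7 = -1.71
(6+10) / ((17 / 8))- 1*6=26 / 17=1.53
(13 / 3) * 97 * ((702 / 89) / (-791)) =-295074 / 70399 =-4.19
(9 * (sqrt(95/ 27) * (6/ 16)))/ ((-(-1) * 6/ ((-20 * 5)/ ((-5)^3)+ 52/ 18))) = 83 * sqrt(285)/ 360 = 3.89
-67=-67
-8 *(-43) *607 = 208808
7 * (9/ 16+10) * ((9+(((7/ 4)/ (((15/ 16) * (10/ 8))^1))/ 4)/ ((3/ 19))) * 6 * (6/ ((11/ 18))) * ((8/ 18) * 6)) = 36299172/ 275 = 131996.99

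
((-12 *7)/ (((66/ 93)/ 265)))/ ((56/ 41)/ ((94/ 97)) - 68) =66487281/ 141152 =471.03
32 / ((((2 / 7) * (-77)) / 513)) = -8208 / 11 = -746.18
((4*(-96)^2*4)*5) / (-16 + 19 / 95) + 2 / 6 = -11059121 / 237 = -46662.96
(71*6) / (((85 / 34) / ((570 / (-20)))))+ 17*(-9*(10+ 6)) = -36522 / 5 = -7304.40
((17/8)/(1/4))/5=17/10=1.70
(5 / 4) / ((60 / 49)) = 49 / 48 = 1.02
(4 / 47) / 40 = 1 / 470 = 0.00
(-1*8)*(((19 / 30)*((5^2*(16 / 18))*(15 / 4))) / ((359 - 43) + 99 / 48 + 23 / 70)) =-2128000 / 1604691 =-1.33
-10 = -10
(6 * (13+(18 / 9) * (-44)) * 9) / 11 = -4050 / 11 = -368.18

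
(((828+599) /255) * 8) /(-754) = -5708 /96135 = -0.06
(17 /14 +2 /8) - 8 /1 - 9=-435 /28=-15.54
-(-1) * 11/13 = 11/13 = 0.85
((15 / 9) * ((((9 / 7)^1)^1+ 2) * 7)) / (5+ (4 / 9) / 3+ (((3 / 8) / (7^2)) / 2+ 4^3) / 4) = 3245760 / 1790737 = 1.81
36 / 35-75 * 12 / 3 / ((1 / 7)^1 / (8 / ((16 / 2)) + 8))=-661464 / 35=-18898.97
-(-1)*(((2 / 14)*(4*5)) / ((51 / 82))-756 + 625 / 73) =-19359271 / 26061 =-742.84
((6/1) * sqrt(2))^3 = 432 * sqrt(2) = 610.94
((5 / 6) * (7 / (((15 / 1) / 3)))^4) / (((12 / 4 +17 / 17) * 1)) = 2401 / 3000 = 0.80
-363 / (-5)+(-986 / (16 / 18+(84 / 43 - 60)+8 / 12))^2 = 779860632 / 2067245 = 377.25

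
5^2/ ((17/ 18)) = 450/ 17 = 26.47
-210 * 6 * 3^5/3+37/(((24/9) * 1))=-816369/8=-102046.12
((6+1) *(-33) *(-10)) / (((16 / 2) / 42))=24255 / 2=12127.50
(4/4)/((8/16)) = 2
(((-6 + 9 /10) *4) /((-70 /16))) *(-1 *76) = -62016 /175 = -354.38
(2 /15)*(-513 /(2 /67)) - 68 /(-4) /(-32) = -366709 /160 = -2291.93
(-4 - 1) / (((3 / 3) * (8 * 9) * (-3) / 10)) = 25 / 108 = 0.23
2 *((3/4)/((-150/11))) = -0.11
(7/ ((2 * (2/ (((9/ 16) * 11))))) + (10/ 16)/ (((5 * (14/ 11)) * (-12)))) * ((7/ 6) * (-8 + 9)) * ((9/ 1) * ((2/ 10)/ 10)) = 7271/ 3200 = 2.27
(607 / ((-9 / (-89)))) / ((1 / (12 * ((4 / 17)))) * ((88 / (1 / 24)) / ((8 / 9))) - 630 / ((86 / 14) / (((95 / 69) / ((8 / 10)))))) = 53428747 / 5919129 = 9.03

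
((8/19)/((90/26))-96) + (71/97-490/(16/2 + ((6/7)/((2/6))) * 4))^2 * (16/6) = 7067186082277/4118883840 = 1715.80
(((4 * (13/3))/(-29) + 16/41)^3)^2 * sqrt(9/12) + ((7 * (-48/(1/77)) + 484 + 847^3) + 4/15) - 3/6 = 82103245088000000 * sqrt(3)/2059769656421569379169 + 18228601043/30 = 607620034.77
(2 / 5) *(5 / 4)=1 / 2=0.50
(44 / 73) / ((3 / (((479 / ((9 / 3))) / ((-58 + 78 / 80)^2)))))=33721600 / 3418345377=0.01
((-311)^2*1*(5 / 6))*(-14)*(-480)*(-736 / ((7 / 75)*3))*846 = -1204478219520000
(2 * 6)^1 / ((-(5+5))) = -6 / 5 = -1.20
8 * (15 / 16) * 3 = 45 / 2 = 22.50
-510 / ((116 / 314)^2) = -6285495 / 1682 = -3736.92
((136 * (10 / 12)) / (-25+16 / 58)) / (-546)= 4930 / 587223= 0.01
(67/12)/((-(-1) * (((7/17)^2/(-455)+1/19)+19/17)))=4.77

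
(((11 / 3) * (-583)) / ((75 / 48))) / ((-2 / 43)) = 2206072 / 75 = 29414.29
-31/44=-0.70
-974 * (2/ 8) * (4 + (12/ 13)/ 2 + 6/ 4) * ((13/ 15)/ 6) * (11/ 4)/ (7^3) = -166067/ 98784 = -1.68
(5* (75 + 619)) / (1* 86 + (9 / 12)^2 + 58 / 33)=1832160 / 46633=39.29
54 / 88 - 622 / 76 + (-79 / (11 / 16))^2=121355277 / 9196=13196.53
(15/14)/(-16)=-15/224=-0.07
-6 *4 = -24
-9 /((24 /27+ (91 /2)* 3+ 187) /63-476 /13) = 132678 /463877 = 0.29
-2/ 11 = -0.18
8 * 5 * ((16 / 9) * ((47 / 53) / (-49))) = -30080 / 23373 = -1.29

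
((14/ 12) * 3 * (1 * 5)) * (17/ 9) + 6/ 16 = 2407/ 72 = 33.43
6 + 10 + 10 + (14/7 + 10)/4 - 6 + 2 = 25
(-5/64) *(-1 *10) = 25/32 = 0.78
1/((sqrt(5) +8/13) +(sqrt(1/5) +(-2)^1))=65/248 +169 * sqrt(5)/744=0.77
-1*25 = -25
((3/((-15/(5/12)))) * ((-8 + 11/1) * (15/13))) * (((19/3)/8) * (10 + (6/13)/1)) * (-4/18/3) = 1615/9126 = 0.18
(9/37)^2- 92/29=-123599/39701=-3.11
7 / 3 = 2.33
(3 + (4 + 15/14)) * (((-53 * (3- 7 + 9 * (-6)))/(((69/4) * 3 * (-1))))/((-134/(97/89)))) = 33694114/8640387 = 3.90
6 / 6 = 1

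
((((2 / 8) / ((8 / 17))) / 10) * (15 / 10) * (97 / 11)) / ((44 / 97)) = 479859 / 309760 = 1.55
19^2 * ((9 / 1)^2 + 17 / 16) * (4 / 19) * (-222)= -2769117 / 2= -1384558.50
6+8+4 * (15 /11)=214 /11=19.45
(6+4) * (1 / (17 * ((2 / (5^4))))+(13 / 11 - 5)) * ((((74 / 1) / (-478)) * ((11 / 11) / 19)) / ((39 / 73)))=-5658595 / 2547501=-2.22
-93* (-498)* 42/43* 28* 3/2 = 81697896/43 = 1899951.07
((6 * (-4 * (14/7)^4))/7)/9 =-128/21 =-6.10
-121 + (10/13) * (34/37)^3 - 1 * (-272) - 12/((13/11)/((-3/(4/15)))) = 13464968/50653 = 265.83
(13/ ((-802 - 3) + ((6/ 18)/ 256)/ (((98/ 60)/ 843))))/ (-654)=40768/ 1649631615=0.00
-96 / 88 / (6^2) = -1 / 33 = -0.03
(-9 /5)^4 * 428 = 2808108 /625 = 4492.97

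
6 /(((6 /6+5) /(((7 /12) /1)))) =7 /12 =0.58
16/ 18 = 8/ 9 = 0.89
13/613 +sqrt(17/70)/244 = 0.02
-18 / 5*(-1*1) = 18 / 5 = 3.60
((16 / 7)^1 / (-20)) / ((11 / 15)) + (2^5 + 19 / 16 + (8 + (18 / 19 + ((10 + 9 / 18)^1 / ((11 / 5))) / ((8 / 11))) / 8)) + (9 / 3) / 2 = 8140439 / 187264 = 43.47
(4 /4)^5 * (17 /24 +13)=329 /24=13.71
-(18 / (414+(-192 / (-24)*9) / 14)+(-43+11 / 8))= 41.58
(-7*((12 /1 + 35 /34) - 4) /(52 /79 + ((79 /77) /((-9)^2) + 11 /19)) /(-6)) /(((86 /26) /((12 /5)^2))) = 784616539707 /53457518300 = 14.68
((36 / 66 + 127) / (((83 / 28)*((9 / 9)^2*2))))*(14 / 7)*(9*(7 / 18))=137494 / 913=150.60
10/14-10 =-65/7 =-9.29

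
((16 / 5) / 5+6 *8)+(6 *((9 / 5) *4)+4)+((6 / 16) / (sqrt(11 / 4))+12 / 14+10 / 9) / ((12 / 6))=3 *sqrt(11) / 88+152498 / 1575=96.94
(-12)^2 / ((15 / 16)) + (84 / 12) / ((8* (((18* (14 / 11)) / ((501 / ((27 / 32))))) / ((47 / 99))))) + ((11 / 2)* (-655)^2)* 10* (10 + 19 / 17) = 16255670904364 / 61965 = 262336333.48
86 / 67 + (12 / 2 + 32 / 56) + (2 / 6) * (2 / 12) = 66781 / 8442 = 7.91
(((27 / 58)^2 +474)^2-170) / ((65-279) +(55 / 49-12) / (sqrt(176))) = -14372617297550728370 / 13687306443549367 +66414136767590885 * sqrt(11) / 54749225774197468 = -1046.05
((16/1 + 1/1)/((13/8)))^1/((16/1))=17/26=0.65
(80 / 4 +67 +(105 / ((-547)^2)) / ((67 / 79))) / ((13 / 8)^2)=111622243584 / 3387943507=32.95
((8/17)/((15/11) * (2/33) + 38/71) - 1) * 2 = -10754/22559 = -0.48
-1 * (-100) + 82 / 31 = 3182 / 31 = 102.65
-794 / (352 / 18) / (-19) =3573 / 1672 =2.14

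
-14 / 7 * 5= -10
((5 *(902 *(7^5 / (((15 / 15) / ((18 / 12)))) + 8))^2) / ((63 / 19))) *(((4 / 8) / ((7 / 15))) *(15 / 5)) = 245779234318145275 / 98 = 2507951370593319.13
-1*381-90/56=-10713/28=-382.61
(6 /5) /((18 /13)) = 13 /15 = 0.87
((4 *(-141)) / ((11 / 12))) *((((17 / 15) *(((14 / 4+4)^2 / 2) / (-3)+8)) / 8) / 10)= 2397 / 200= 11.98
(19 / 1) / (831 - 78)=19 / 753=0.03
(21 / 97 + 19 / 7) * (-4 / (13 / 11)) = -9.92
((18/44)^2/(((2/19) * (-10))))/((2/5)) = -1539/3872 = -0.40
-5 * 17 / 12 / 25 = -17 / 60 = -0.28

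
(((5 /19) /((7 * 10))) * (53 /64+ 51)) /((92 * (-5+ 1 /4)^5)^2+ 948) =1698304 /431363436963145981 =0.00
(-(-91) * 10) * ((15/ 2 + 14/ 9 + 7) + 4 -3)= 139685/ 9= 15520.56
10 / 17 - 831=-14117 / 17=-830.41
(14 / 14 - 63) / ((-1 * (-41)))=-1.51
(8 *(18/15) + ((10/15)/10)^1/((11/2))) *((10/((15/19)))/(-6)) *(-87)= 873886/495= 1765.43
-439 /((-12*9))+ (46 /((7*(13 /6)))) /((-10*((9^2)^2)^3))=696467750177561 /171340585465140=4.06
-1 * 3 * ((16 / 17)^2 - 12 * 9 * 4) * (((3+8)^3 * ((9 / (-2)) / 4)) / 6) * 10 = -932804730 / 289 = -3227698.03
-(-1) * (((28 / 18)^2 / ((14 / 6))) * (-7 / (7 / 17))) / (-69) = 476 / 1863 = 0.26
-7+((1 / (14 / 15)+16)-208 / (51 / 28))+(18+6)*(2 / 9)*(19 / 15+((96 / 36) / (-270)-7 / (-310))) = -174447095 / 1792854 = -97.30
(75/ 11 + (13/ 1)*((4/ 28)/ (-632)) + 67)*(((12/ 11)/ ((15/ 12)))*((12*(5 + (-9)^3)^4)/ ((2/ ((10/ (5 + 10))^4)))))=20978048367309.32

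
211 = 211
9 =9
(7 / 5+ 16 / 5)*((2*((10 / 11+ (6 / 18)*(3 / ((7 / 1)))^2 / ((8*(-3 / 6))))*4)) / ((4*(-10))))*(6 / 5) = -132963 / 134750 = -0.99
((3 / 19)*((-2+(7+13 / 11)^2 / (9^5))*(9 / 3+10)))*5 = -11460670 / 558657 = -20.51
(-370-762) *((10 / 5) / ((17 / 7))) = -15848 / 17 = -932.24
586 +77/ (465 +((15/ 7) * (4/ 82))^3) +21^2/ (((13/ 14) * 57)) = 1614160629501157/ 2715167728065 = 594.50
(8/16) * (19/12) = 19/24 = 0.79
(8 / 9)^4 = 4096 / 6561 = 0.62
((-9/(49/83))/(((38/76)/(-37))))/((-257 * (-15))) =18426/62965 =0.29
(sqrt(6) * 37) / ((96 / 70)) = 1295 * sqrt(6) / 48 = 66.09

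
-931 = -931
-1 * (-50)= 50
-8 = -8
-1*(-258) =258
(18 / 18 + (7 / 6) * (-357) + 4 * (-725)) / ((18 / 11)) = -72941 / 36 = -2026.14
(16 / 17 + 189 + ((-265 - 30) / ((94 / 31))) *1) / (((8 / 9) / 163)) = 217205487 / 12784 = 16990.42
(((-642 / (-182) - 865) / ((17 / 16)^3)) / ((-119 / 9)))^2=8351616891466285056 / 2830546121077129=2950.53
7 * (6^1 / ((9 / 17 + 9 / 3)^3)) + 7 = 286391 / 36000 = 7.96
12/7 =1.71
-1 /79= -0.01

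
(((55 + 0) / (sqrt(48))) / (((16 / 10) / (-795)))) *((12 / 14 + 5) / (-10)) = 597575 *sqrt(3) / 448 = 2310.34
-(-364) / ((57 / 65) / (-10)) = -236600 / 57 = -4150.88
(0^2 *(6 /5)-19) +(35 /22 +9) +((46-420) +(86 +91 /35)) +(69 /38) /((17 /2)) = -293.60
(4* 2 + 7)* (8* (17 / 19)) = 2040 / 19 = 107.37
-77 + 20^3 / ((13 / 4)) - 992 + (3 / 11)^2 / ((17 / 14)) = 37239509 / 26741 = 1392.60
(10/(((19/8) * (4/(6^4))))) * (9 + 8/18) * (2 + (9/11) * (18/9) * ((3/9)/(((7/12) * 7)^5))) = 1521664185456000/59037327041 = 25774.61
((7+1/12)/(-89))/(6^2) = -85/38448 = -0.00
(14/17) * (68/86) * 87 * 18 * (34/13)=1490832/559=2666.96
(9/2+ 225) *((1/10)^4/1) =459/20000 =0.02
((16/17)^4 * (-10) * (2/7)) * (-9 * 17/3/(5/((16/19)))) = 12582912/653429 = 19.26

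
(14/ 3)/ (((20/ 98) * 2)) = 343/ 30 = 11.43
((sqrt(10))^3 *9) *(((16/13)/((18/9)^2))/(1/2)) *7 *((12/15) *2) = 8064 *sqrt(10)/13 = 1961.59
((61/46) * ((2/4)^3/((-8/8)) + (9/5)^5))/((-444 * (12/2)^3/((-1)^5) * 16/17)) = 486629879/1764633600000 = 0.00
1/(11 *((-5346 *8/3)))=-1/156816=-0.00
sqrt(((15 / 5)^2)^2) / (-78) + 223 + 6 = 5951 / 26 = 228.88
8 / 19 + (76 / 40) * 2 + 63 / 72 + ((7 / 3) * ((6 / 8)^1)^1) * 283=380263 / 760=500.35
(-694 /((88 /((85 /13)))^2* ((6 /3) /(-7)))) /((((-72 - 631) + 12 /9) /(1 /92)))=-10529715 /50689962752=-0.00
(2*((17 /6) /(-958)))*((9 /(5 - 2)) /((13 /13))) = -17 /958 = -0.02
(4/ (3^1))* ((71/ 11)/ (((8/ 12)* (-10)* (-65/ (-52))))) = -284/ 275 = -1.03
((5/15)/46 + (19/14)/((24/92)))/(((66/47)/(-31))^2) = 647468945/255024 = 2538.85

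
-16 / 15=-1.07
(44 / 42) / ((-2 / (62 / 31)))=-22 / 21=-1.05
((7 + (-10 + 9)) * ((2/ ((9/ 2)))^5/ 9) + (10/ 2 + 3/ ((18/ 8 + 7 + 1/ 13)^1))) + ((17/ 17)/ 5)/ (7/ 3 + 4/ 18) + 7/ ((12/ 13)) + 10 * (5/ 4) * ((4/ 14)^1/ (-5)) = 679482270011/ 55330093980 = 12.28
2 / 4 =1 / 2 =0.50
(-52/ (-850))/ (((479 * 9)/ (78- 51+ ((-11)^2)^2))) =381368/ 1832175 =0.21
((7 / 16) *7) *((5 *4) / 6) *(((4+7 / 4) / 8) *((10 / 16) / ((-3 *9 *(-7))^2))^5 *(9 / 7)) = 359375 / 23232109568645894990827880448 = 0.00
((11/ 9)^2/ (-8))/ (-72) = 121/ 46656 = 0.00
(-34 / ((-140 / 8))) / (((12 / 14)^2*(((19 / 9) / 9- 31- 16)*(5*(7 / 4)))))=-153 / 23675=-0.01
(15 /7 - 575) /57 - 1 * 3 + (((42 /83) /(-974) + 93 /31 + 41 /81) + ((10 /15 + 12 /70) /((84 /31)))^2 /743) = -26479678370965874 /2774384541115425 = -9.54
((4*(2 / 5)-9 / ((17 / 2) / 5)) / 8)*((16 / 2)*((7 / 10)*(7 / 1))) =-7693 / 425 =-18.10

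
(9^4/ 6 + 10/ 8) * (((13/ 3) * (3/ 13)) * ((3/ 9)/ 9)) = 4379/ 108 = 40.55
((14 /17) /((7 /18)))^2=1296 /289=4.48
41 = 41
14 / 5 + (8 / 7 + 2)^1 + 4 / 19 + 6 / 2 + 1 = 6752 / 665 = 10.15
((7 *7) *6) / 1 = 294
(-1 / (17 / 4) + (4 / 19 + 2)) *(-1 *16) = -10208 / 323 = -31.60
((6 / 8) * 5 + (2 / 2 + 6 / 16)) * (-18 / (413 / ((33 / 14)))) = -12177 / 23128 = -0.53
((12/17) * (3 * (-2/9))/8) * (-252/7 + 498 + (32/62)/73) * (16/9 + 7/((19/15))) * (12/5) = -5223427912/10964235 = -476.41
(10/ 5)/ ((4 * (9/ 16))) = 8/ 9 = 0.89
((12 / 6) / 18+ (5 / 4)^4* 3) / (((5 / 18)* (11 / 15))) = 51393 / 1408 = 36.50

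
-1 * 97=-97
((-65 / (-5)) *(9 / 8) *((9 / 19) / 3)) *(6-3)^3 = 9477 / 152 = 62.35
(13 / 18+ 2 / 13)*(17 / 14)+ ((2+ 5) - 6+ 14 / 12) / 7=4499 / 3276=1.37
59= 59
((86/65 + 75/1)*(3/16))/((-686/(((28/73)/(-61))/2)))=14883/226924880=0.00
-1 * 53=-53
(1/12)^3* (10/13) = 0.00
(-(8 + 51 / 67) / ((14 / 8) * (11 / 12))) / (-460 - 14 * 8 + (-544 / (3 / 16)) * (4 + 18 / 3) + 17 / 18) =507168 / 2747265521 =0.00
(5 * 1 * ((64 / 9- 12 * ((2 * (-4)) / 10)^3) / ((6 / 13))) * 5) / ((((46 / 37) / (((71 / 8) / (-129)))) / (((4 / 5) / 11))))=-63657464 / 22029975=-2.89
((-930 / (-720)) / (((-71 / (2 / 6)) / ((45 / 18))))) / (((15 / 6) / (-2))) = 31 / 2556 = 0.01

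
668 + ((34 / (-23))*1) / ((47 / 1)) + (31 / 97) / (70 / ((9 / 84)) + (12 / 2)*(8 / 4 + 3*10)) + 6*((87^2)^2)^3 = 300005322138766749220755665577013 / 265917352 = 1128190093208986035709154.00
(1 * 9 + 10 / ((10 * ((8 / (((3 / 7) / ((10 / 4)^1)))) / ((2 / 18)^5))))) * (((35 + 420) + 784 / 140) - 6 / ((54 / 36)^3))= 512057595907 / 124002900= 4129.40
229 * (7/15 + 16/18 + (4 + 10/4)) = 161903/90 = 1798.92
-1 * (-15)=15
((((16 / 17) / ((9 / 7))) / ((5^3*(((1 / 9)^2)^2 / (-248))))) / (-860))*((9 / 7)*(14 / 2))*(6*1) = 273357504 / 456875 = 598.32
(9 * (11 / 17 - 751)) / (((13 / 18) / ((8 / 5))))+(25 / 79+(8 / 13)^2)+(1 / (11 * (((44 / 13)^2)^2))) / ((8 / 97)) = -5599676140023157821 / 374305406126080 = -14960.18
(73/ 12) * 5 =365/ 12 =30.42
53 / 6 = 8.83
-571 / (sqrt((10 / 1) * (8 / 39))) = -571 * sqrt(195) / 20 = -398.68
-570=-570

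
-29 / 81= -0.36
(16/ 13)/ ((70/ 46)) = 368/ 455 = 0.81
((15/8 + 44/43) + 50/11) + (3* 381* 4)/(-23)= -16652607/87032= -191.34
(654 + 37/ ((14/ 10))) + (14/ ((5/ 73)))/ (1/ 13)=116817/ 35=3337.63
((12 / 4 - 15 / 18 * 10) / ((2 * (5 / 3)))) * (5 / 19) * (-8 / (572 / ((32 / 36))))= 128 / 24453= 0.01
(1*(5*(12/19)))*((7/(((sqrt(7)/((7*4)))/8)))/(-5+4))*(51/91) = -1048.87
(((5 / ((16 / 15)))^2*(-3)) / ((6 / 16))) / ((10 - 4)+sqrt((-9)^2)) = -375 / 32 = -11.72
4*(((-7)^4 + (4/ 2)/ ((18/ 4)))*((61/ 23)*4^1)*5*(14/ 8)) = 184575020/ 207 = 891666.76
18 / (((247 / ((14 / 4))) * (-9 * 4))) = -7 / 988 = -0.01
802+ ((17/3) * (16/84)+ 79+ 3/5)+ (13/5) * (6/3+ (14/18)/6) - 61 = 1563439/1890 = 827.22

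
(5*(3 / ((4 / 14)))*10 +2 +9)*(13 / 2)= 3484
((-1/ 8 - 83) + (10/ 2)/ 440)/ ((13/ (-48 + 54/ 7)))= 515637/ 2002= 257.56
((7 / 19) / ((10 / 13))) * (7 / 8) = 637 / 1520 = 0.42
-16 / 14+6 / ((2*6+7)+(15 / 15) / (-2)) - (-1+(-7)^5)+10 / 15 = 16807.85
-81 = -81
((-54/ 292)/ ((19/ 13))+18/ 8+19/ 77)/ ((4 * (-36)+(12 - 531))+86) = -1012549/ 246492092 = -0.00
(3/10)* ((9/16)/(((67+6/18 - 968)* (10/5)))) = -81/864640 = -0.00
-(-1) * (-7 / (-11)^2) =-7 / 121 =-0.06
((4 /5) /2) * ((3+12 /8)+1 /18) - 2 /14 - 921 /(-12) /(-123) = 54521 /51660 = 1.06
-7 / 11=-0.64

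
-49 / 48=-1.02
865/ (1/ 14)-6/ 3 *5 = 12100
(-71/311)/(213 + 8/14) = -497/464945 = -0.00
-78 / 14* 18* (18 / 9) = -200.57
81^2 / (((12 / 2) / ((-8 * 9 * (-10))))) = 787320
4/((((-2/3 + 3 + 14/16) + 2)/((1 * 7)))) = 672/125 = 5.38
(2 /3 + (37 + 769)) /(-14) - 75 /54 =-7435 /126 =-59.01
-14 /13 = -1.08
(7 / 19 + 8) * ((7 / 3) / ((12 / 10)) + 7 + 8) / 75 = 3233 / 1710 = 1.89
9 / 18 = 1 / 2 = 0.50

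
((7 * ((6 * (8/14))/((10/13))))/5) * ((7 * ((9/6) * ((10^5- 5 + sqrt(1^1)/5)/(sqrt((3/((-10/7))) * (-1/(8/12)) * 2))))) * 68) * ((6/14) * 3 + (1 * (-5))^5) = -57985848545664 * sqrt(70)/875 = -554450760946.47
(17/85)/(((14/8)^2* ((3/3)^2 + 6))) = 16/1715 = 0.01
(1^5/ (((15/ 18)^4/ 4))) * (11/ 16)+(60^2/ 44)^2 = 6699.92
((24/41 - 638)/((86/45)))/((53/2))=-1176030/93439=-12.59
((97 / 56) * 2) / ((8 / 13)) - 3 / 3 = 1037 / 224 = 4.63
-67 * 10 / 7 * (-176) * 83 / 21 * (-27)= -88086240 / 49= -1797678.37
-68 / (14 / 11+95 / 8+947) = -5984 / 84493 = -0.07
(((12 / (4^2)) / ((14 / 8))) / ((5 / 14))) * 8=48 / 5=9.60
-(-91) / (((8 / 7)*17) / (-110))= -35035 / 68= -515.22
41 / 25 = 1.64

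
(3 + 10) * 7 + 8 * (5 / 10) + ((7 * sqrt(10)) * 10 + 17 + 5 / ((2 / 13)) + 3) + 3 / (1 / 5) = 325 / 2 + 70 * sqrt(10) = 383.86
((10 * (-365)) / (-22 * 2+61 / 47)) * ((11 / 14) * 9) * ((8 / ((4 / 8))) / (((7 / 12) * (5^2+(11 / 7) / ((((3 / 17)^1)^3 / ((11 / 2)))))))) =9782467200 / 942723803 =10.38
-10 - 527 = -537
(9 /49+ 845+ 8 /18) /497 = 372922 /219177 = 1.70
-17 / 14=-1.21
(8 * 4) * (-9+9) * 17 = 0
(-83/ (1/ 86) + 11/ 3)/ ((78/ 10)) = -914.66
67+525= 592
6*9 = 54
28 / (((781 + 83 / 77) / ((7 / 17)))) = 3773 / 255935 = 0.01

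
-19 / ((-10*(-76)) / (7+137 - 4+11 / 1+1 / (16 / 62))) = -3.87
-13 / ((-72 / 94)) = 16.97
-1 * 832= -832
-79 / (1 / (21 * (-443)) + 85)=-734937 / 790754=-0.93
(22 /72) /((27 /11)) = 121 /972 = 0.12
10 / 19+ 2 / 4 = 39 / 38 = 1.03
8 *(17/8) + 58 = 75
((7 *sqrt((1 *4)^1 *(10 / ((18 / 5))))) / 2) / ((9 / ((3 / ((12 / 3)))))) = 35 / 36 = 0.97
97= 97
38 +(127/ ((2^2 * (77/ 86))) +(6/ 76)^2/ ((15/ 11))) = 40842471/ 555940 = 73.47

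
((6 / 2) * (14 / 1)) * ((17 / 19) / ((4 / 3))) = 1071 / 38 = 28.18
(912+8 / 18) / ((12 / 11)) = 22583 / 27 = 836.41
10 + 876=886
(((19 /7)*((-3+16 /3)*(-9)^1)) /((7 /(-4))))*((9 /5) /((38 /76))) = 4104 /35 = 117.26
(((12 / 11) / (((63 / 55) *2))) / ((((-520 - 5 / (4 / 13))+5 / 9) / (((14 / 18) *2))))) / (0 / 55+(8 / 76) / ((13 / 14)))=-52 / 4263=-0.01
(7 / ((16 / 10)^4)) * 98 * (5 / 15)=214375 / 6144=34.89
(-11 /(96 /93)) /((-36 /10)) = 1705 /576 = 2.96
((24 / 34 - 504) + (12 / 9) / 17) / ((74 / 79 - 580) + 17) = 2027456 / 2264553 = 0.90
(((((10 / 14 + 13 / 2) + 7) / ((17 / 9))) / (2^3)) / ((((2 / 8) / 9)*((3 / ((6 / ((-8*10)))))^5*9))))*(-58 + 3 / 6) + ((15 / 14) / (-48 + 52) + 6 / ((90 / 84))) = 114405417193 / 19496960000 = 5.87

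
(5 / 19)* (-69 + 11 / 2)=-635 / 38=-16.71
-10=-10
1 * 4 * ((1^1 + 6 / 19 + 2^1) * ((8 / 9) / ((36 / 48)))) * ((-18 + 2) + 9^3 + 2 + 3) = 643328 / 57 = 11286.46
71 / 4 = 17.75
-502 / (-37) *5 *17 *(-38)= -1621460 / 37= -43823.24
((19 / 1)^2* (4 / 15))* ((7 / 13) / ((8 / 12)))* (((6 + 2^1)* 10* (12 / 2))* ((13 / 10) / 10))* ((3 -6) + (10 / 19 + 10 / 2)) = 306432 / 25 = 12257.28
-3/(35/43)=-3.69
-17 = -17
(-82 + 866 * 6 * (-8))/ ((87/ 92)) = -3831800/ 87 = -44043.68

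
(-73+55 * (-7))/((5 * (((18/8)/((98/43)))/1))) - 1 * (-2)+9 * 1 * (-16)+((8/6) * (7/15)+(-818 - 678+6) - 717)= -1574549/645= -2441.16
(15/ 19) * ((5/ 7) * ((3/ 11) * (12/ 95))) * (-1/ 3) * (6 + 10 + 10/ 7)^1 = -0.11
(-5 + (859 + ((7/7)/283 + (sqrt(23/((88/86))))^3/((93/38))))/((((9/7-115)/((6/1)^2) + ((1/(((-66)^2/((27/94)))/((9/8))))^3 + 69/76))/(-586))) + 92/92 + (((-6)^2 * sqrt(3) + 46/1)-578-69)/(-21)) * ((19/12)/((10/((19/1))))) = -361 * sqrt(3)/70 + 286241614958965399207936 * sqrt(10879)/875450026877298653525 + 62335731709115100964420701062087/92643397721675671472267400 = 706951.04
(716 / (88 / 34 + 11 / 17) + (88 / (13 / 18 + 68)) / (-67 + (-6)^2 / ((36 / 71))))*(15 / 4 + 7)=162094348 / 68035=2382.51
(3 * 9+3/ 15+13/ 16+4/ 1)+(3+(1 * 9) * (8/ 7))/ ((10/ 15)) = 29087/ 560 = 51.94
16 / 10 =8 / 5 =1.60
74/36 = 37/18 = 2.06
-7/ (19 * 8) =-7/ 152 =-0.05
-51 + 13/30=-1517/30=-50.57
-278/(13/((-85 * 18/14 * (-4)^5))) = -217774080/91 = -2393121.76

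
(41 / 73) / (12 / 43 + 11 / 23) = 0.74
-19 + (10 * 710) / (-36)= -1946 / 9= -216.22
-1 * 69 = -69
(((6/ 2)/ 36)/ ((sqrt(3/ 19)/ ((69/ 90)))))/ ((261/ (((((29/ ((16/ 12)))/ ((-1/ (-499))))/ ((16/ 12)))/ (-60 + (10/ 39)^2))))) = -1939613 *sqrt(57)/ 175027200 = -0.08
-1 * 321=-321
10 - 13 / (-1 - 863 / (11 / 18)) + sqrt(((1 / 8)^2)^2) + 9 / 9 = 10968377 / 994880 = 11.02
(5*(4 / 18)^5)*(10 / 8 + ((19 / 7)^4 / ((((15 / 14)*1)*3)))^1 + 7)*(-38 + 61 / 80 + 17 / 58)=-133016872253 / 52862436270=-2.52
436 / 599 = 0.73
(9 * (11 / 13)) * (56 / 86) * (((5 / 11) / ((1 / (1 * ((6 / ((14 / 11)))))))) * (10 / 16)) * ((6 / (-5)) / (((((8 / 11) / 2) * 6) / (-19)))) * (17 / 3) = 1758735 / 4472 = 393.28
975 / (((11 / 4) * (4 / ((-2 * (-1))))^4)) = 975 / 44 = 22.16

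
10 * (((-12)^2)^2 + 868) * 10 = 2160400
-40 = -40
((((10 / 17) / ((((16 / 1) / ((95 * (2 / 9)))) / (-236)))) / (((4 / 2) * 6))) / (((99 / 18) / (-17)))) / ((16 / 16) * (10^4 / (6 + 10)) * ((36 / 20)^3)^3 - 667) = 87578125 / 228889651716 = 0.00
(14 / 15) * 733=10262 / 15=684.13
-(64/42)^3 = -32768/9261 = -3.54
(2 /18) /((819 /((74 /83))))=74 /611793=0.00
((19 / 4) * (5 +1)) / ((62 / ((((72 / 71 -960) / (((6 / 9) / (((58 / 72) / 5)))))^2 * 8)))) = 771648504306 / 3906775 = 197515.47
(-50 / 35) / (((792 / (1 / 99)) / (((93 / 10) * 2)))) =-0.00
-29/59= -0.49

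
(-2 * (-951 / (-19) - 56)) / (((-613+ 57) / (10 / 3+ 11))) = -4859 / 15846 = -0.31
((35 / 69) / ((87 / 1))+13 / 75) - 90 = -13479862 / 150075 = -89.82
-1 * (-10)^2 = -100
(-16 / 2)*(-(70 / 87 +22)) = 15872 / 87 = 182.44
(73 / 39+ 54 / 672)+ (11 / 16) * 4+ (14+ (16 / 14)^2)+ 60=2446333 / 30576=80.01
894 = 894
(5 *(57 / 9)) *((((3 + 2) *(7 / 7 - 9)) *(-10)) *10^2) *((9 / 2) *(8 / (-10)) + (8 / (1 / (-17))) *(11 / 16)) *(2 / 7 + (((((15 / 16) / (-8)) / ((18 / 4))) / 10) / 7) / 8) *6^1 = -70832629375 / 336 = -210811396.95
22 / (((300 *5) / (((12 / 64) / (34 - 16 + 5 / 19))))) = 209 / 1388000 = 0.00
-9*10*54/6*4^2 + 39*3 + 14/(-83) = -1065983/83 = -12843.17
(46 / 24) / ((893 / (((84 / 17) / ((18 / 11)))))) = 1771 / 273258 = 0.01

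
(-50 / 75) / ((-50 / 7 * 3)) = 0.03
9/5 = 1.80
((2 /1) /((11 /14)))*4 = 112 /11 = 10.18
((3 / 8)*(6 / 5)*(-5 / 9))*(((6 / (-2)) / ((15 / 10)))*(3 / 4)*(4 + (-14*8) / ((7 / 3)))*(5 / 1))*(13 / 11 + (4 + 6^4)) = -214695 / 2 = -107347.50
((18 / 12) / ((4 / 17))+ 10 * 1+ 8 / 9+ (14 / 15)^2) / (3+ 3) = 1209 / 400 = 3.02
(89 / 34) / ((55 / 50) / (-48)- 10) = -0.26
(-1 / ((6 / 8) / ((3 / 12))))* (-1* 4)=4 / 3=1.33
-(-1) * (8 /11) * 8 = 64 /11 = 5.82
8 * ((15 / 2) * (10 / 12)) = 50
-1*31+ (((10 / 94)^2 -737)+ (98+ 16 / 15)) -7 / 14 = -44362597 / 66270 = -669.42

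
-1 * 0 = 0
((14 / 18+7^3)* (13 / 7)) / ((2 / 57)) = 54587 / 3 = 18195.67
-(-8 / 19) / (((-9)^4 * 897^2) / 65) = 40 / 7715519487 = 0.00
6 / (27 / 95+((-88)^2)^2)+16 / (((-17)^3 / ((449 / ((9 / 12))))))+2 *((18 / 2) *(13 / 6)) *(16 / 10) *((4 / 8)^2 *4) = 25379968960025086 / 419848222764165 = 60.45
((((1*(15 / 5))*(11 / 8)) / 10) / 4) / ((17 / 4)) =33 / 1360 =0.02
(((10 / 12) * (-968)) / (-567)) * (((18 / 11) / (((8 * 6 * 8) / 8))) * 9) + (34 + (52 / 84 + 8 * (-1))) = 487 / 18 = 27.06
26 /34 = 13 /17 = 0.76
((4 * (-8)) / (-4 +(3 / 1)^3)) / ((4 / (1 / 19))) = -8 / 437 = -0.02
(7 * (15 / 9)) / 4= 35 / 12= 2.92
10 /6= 5 /3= 1.67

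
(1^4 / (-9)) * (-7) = 7 / 9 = 0.78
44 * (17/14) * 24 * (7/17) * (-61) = -32208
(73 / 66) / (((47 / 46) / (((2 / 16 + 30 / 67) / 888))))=515453 / 738226368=0.00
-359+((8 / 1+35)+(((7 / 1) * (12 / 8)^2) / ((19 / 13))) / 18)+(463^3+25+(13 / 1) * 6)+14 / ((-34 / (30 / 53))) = 13592846781639 / 136952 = 99252634.37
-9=-9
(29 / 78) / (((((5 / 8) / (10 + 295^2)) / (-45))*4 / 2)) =-1164930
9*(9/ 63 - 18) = -1125/ 7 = -160.71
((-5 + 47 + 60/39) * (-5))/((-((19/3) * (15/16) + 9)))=45280/3107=14.57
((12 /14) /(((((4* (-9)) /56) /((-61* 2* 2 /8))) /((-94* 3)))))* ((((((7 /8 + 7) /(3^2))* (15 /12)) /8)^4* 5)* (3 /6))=-21511459375 /2147483648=-10.02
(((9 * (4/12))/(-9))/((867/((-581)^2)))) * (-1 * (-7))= -2362927/2601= -908.47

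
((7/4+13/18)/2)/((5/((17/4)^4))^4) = 4330846076934351294809/193273528320000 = 22407859.55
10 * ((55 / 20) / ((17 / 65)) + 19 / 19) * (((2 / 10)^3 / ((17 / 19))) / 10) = 14877 / 144500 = 0.10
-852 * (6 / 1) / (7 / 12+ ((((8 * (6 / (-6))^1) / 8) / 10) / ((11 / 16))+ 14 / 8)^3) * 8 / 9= -145153536000 / 150594931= -963.87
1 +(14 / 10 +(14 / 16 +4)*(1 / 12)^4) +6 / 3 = 1216577 / 276480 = 4.40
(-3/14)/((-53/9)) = 27/742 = 0.04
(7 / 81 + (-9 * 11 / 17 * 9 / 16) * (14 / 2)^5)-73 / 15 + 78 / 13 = -55054.06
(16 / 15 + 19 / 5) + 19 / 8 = 869 / 120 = 7.24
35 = 35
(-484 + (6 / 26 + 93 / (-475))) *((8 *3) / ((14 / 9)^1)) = -322756272 / 43225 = -7466.89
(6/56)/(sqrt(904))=3 * sqrt(226)/12656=0.00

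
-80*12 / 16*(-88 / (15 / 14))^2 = -6071296 / 15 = -404753.07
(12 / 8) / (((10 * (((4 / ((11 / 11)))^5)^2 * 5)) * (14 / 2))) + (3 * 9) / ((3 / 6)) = 39636172803 / 734003200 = 54.00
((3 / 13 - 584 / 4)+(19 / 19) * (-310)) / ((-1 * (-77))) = -5925 / 1001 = -5.92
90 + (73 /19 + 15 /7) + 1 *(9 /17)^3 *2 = 62913272 /653429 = 96.28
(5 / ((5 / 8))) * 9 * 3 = 216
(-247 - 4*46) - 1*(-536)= 105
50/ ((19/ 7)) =350/ 19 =18.42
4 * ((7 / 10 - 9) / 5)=-166 / 25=-6.64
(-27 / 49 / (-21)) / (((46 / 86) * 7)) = 387 / 55223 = 0.01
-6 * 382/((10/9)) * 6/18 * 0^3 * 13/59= 0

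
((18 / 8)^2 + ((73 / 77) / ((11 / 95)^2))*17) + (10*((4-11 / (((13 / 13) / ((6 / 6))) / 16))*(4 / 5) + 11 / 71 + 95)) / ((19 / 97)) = -193006678951 / 201098128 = -959.76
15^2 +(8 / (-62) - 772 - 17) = -17488 / 31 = -564.13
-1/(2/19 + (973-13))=-19/18242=-0.00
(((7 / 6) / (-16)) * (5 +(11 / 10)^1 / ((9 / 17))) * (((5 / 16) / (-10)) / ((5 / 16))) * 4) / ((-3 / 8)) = -4459 / 8100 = -0.55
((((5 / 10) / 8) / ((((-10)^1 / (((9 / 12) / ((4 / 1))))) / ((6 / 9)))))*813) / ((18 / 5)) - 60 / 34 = -50687 / 26112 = -1.94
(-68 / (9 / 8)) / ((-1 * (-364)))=-136 / 819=-0.17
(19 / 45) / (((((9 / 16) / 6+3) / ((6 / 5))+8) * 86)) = 608 / 1309995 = 0.00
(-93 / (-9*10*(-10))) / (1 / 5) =-31 / 60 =-0.52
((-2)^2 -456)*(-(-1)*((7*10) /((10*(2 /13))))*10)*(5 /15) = -205660 /3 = -68553.33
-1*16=-16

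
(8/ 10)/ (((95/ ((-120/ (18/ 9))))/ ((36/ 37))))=-1728/ 3515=-0.49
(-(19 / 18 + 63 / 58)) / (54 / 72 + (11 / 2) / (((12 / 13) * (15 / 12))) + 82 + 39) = -11180 / 660417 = -0.02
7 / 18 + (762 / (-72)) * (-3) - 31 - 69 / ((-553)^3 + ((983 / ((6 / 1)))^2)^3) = 1608323211418017871 / 1412186234420244924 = 1.14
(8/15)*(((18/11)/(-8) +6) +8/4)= 686/165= 4.16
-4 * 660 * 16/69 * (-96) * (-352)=-475791360/23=-20686580.87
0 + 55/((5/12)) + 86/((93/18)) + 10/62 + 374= 16207/31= 522.81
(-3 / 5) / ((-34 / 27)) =0.48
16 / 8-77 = -75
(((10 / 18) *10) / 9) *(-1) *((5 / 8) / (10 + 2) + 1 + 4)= -12125 / 3888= -3.12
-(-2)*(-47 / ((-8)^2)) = -47 / 32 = -1.47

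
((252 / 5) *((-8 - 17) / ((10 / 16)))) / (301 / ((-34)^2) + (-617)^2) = -2330496 / 440076785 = -0.01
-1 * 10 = -10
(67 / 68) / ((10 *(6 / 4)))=67 / 1020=0.07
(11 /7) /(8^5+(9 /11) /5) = 605 /12615743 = 0.00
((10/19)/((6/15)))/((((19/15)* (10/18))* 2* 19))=675/13718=0.05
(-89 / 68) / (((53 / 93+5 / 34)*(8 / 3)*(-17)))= 24831 / 616624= 0.04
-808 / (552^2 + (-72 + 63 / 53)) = -42824 / 16145559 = -0.00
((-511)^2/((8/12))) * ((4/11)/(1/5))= 7833630/11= 712148.18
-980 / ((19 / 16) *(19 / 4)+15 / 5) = -8960 / 79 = -113.42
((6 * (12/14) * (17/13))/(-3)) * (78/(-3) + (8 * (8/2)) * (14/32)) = 2448/91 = 26.90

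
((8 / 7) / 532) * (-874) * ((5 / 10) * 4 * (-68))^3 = 231421952 / 49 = 4722896.98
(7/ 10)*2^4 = 56/ 5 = 11.20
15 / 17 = 0.88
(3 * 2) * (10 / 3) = 20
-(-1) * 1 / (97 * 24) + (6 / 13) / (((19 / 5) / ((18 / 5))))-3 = -1473377 / 575016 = -2.56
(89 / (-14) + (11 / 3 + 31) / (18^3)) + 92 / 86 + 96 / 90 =-27745247 / 6582870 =-4.21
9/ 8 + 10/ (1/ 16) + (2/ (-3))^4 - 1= 103889/ 648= 160.32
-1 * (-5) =5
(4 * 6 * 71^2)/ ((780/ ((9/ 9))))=10082/ 65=155.11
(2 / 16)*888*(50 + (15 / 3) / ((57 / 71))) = 118585 / 19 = 6241.32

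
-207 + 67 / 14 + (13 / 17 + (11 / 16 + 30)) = -325131 / 1904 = -170.76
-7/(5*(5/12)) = -84/25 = -3.36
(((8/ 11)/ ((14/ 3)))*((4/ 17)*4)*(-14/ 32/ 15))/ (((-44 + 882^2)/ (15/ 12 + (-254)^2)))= -258069/ 727317800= -0.00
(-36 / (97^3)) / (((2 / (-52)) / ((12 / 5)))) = 11232 / 4563365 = 0.00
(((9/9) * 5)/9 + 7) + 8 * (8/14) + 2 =890/63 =14.13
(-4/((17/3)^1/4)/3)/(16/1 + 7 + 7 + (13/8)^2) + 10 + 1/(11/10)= 4250296/390643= 10.88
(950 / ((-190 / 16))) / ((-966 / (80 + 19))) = 1320 / 161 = 8.20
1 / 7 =0.14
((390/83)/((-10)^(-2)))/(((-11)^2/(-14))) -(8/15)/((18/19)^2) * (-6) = -206627908/4067415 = -50.80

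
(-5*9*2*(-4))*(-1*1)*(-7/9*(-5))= -1400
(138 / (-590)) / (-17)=69 / 5015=0.01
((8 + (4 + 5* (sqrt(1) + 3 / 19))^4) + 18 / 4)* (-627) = -79101807081 / 13718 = -5766278.40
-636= -636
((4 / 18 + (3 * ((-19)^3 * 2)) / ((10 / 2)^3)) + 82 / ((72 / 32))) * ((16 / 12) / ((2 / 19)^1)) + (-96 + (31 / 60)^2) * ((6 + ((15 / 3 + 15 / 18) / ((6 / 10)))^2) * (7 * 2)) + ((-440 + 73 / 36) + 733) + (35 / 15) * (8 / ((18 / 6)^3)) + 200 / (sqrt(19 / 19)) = -402219841837 / 2916000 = -137935.47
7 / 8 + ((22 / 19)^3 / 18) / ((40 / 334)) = 3938801 / 2469240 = 1.60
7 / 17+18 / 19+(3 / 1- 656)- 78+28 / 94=-11072156 / 15181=-729.34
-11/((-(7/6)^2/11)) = 4356/49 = 88.90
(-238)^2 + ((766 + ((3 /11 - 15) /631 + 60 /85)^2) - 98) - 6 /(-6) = 797992121281261 /13923292009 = 57313.47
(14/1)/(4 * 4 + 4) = 0.70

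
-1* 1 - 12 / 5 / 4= -8 / 5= -1.60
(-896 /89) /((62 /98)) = -15.91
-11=-11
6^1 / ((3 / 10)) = 20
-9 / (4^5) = -9 / 1024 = -0.01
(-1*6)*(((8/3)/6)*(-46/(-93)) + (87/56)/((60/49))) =-199351/22320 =-8.93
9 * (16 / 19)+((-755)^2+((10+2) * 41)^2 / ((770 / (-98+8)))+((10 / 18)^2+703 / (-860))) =55210006472431 / 101912580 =541738.88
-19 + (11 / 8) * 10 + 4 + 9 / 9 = -1 / 4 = -0.25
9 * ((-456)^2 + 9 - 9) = 1871424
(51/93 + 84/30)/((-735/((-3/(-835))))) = -519/31709125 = -0.00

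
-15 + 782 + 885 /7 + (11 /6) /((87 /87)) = 37601 /42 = 895.26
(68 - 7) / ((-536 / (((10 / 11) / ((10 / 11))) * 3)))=-183 / 536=-0.34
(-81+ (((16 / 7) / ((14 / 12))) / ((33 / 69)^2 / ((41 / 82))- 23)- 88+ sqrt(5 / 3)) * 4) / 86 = -84405287 / 16750650+ 2 * sqrt(15) / 129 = -4.98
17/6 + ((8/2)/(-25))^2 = 10721/3750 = 2.86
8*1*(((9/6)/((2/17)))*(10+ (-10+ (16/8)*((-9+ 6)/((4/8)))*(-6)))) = 7344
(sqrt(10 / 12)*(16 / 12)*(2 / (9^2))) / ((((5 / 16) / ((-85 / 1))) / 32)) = -34816*sqrt(30) / 729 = -261.58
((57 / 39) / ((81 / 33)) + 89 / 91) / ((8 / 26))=1933 / 378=5.11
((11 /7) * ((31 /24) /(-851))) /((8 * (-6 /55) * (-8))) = -18755 /54899712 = -0.00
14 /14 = 1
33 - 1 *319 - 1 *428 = -714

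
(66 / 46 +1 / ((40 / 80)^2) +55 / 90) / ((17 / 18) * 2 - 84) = -2503 / 33994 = -0.07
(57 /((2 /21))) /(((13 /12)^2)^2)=12410496 /28561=434.53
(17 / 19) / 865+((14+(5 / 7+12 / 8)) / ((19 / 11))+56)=15045183 / 230090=65.39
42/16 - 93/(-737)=16221/5896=2.75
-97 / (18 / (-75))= 2425 / 6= 404.17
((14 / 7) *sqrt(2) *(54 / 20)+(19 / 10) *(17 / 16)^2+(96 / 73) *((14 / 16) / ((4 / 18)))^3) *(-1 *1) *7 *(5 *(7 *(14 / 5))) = -5283456409 / 93440-18522 *sqrt(2) / 5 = -61782.65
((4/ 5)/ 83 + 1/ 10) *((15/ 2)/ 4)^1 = 273/ 1328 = 0.21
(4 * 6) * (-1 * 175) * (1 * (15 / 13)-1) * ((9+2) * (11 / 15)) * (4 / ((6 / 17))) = -59072.82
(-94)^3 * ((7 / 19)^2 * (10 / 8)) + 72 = -50847278 / 361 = -140851.19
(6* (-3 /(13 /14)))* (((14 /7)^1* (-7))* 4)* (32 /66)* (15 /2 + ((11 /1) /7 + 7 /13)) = 854784 /169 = 5057.89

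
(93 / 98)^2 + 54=527265 / 9604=54.90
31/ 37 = 0.84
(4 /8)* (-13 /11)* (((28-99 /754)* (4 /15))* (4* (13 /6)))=-546338 /14355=-38.06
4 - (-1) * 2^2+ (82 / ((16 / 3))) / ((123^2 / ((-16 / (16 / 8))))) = 983 / 123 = 7.99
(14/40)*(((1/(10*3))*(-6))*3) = -21/100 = -0.21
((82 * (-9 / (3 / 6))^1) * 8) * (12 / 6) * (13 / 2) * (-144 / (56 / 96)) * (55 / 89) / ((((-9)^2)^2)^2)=60037120 / 110362581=0.54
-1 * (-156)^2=-24336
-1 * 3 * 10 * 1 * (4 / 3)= -40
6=6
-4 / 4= -1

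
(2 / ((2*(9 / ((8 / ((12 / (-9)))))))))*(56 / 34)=-56 / 51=-1.10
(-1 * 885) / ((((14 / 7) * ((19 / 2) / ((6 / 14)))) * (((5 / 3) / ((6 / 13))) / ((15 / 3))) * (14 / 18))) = -35.54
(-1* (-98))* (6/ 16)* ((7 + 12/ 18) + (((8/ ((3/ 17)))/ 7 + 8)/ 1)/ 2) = 2191/ 4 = 547.75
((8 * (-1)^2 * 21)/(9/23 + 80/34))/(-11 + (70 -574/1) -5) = -8211/69745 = -0.12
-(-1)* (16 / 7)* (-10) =-160 / 7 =-22.86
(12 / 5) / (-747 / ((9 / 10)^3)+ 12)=-243 / 102535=-0.00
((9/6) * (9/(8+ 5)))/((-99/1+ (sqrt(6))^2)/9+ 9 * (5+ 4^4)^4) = 81/3257610389176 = 0.00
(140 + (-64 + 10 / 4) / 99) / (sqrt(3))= 9199 *sqrt(3) / 198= 80.47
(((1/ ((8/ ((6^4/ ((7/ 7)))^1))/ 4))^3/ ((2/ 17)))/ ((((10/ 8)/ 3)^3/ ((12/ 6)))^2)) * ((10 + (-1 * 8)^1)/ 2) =27624308213809152/ 15625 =1767955725683.79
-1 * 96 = -96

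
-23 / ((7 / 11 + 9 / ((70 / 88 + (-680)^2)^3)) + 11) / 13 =-2130758689306615887487375 / 14014159917020588397295808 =-0.15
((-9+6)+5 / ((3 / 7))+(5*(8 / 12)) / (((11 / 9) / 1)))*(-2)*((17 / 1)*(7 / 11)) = -89488 / 363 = -246.52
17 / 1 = 17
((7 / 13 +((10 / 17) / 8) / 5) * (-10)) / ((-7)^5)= 0.00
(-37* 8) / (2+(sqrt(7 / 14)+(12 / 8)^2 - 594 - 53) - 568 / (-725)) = 0.46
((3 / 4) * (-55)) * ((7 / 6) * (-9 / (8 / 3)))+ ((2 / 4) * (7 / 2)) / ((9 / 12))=31633 / 192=164.76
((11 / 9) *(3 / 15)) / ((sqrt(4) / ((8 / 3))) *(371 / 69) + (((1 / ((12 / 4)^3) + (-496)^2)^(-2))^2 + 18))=1970104407411996265852158014452 / 177572207037633635760579861517755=0.01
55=55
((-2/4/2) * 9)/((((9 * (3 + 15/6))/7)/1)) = -7/22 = -0.32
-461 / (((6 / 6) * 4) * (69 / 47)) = -21667 / 276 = -78.50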